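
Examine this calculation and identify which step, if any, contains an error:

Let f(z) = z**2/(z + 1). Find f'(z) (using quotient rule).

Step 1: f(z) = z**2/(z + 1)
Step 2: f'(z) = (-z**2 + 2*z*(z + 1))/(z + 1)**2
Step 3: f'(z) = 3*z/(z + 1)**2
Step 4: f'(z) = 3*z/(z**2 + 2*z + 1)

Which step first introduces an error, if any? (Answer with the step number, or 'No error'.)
Step 3

Step 3 is incorrect due to a wrong exponent.
The step shows: 3*z/(z + 1)**2
The correct value should be: (z**2 + 2*z)/(z + 1)**2

Explanation: The exponent 2 on z was incorrectly written as 1: the term (z**2 + 2*z)/(z + 1)**2 was incorrectly written as 3*z/(z + 1)**2
The later steps are derived from this incorrect expression, so the error originates in Step 3.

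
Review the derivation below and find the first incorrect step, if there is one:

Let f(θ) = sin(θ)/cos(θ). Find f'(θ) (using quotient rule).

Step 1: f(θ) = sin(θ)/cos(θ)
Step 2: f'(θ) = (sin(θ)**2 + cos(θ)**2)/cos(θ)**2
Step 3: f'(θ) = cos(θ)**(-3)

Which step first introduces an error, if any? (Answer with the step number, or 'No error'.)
Step 3

Step 3 is incorrect due to a wrong exponent.
The step shows: cos(θ)**(-3)
The correct value should be: cos(θ)**(-2)

Explanation: The exponent -2 on cos(θ) was incorrectly written as -3: the term cos(θ)**(-2) was incorrectly written as cos(θ)**(-3)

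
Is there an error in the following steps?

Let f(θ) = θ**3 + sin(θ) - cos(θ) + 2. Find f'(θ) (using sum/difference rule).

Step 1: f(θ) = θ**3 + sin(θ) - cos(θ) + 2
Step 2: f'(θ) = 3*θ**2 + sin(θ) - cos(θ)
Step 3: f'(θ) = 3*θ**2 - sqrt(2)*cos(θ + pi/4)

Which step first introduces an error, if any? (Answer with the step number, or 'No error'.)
Step 2

Step 2 is incorrect due to a sign flip.
The step shows: 3*θ**2 + sin(θ) - cos(θ)
The correct value should be: 3*θ**2 + sin(θ) + cos(θ)

Explanation: The sign of one term was flipped: the term cos(θ) was incorrectly written as -cos(θ)
The later steps are derived from this incorrect expression, so the error originates in Step 2.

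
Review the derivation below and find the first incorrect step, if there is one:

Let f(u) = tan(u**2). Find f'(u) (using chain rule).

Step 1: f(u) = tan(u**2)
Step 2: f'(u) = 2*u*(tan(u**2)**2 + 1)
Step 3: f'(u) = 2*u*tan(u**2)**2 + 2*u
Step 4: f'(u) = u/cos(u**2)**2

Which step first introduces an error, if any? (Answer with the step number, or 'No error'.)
Step 4

Step 4 is incorrect due to a wrong coefficient.
The step shows: u/cos(u**2)**2
The correct value should be: 2*u/cos(u**2)**2

Explanation: The coefficient 2 was incorrectly written as 1: the term 2*u/cos(u**2)**2 was incorrectly written as u/cos(u**2)**2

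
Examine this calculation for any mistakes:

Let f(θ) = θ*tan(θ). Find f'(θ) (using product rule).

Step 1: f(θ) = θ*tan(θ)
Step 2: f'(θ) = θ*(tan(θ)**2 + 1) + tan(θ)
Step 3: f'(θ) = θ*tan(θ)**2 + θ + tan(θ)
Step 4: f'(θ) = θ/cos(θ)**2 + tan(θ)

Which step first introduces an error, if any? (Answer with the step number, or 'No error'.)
No error

All steps in this derivation are correct.
The final answer f'(θ) = θ/cos(θ)**2 + tan(θ) is valid.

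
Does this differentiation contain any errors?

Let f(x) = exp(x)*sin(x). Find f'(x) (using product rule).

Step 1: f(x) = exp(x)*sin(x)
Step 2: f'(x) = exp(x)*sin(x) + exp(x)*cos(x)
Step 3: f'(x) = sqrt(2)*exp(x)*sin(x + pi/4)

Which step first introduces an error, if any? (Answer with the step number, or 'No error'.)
No error

All steps in this derivation are correct.
The final answer f'(x) = sqrt(2)*exp(x)*sin(x + pi/4) is valid.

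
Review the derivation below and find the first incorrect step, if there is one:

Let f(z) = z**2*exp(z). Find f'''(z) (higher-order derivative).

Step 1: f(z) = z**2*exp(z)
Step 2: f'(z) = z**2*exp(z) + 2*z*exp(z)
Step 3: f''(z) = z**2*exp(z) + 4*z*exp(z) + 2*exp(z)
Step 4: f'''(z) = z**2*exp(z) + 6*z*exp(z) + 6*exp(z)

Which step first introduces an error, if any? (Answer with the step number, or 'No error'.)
No error

All steps in this derivation are correct.
The final answer f'''(z) = z**2*exp(z) + 6*z*exp(z) + 6*exp(z) is valid.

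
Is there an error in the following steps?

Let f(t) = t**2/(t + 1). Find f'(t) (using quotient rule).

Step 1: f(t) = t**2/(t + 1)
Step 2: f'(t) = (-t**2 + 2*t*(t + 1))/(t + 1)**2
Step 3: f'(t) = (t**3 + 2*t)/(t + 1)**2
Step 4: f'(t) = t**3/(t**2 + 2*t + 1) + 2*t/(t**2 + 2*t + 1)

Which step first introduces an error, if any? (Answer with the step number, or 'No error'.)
Step 3

Step 3 is incorrect due to a wrong exponent.
The step shows: (t**3 + 2*t)/(t + 1)**2
The correct value should be: (t**2 + 2*t)/(t + 1)**2

Explanation: The exponent 2 on t was incorrectly written as 3: the term (t**2 + 2*t)/(t + 1)**2 was incorrectly written as (t**3 + 2*t)/(t + 1)**2
The later steps are derived from this incorrect expression, so the error originates in Step 3.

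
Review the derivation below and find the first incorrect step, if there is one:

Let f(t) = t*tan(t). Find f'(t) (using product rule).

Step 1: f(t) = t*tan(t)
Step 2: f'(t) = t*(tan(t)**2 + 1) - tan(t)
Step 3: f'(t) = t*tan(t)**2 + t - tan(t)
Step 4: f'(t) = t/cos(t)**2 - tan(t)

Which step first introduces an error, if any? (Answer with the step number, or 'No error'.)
Step 2

Step 2 is incorrect due to a sign flip.
The step shows: t*(tan(t)**2 + 1) - tan(t)
The correct value should be: t*(tan(t)**2 + 1) + tan(t)

Explanation: The sign of one term was flipped: the term tan(t) was incorrectly written as -tan(t)
The later steps are derived from this incorrect expression, so the error originates in Step 2.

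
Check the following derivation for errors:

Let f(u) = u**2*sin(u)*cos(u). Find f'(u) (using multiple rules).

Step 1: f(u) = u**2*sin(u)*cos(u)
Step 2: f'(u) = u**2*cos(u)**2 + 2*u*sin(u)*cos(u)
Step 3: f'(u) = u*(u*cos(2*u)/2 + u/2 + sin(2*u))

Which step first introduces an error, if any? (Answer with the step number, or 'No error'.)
Step 2

Step 2 is incorrect due to a dropped term.
The step shows: u**2*cos(u)**2 + 2*u*sin(u)*cos(u)
The correct value should be: -u**2*sin(u)**2 + u**2*cos(u)**2 + 2*u*sin(u)*cos(u)

Explanation: A term was dropped: the term -u**2*sin(u)**2 was incorrectly omitted
The later steps are derived from this incorrect expression, so the error originates in Step 2.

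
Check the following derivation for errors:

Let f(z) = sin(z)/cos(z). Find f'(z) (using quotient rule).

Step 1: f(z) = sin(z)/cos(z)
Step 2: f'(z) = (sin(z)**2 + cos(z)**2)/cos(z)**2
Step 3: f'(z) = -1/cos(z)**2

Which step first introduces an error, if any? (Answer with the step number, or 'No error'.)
Step 3

Step 3 is incorrect due to a sign flip.
The step shows: -1/cos(z)**2
The correct value should be: cos(z)**(-2)

Explanation: The sign of the whole expression was flipped: the term cos(z)**(-2) was incorrectly written as -1/cos(z)**2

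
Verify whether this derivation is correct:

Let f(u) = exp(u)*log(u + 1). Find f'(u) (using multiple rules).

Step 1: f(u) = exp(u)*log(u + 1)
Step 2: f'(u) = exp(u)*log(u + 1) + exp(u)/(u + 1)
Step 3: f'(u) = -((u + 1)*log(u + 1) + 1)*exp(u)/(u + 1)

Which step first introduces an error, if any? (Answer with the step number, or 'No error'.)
Step 3

Step 3 is incorrect due to a sign flip.
The step shows: -((u + 1)*log(u + 1) + 1)*exp(u)/(u + 1)
The correct value should be: ((u + 1)*log(u + 1) + 1)*exp(u)/(u + 1)

Explanation: The sign of the whole expression was flipped: the term ((u + 1)*log(u + 1) + 1)*exp(u)/(u + 1) was incorrectly written as -((u + 1)*log(u + 1) + 1)*exp(u)/(u + 1)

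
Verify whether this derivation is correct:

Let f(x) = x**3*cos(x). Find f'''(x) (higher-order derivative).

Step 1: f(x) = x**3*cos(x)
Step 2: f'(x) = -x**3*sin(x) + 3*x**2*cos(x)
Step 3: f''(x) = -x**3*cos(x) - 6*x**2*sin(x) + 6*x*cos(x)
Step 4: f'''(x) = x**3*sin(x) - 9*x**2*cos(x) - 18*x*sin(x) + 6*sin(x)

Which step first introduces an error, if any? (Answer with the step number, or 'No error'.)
Step 4

Step 4 is incorrect due to a wrong trig function.
The step shows: x**3*sin(x) - 9*x**2*cos(x) - 18*x*sin(x) + 6*sin(x)
The correct value should be: x**3*sin(x) - 9*x**2*cos(x) - 18*x*sin(x) + 6*cos(x)

Explanation: cos(x) was incorrectly written as sin(x): the term 6*cos(x) was incorrectly written as 6*sin(x)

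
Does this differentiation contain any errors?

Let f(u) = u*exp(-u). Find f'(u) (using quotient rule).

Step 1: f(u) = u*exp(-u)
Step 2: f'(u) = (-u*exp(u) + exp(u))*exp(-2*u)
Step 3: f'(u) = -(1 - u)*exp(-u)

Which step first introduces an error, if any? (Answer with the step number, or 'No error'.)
Step 3

Step 3 is incorrect due to a sign flip.
The step shows: -(1 - u)*exp(-u)
The correct value should be: (1 - u)*exp(-u)

Explanation: The sign of the whole expression was flipped: the term (1 - u)*exp(-u) was incorrectly written as -(1 - u)*exp(-u)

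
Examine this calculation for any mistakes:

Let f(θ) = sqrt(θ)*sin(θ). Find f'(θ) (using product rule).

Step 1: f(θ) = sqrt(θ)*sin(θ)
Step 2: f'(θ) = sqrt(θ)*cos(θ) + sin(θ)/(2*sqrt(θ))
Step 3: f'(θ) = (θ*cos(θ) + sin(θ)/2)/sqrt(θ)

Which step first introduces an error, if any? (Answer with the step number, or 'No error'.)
No error

All steps in this derivation are correct.
The final answer f'(θ) = (θ*cos(θ) + sin(θ)/2)/sqrt(θ) is valid.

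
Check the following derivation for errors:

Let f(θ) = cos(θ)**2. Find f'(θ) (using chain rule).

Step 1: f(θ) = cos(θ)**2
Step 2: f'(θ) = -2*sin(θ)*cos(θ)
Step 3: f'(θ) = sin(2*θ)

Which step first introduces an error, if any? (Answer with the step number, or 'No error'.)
Step 3

Step 3 is incorrect due to a sign flip.
The step shows: sin(2*θ)
The correct value should be: -sin(2*θ)

Explanation: The sign of the whole expression was flipped: the term -sin(2*θ) was incorrectly written as sin(2*θ)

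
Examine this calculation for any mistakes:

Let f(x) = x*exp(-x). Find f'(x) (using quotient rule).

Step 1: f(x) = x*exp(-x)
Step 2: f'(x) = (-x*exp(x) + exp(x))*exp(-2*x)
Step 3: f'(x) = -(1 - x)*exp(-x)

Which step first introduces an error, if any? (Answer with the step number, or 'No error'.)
Step 3

Step 3 is incorrect due to a sign flip.
The step shows: -(1 - x)*exp(-x)
The correct value should be: (1 - x)*exp(-x)

Explanation: The sign of the whole expression was flipped: the term (1 - x)*exp(-x) was incorrectly written as -(1 - x)*exp(-x)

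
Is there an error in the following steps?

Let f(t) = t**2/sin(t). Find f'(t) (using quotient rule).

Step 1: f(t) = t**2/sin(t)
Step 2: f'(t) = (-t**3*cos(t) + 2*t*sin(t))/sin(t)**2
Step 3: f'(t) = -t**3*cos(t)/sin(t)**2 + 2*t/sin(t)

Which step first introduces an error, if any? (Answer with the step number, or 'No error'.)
Step 2

Step 2 is incorrect due to a wrong exponent.
The step shows: (-t**3*cos(t) + 2*t*sin(t))/sin(t)**2
The correct value should be: (-t**2*cos(t) + 2*t*sin(t))/sin(t)**2

Explanation: The exponent 2 on t was incorrectly written as 3: the term (-t**2*cos(t) + 2*t*sin(t))/sin(t)**2 was incorrectly written as (-t**3*cos(t) + 2*t*sin(t))/sin(t)**2
The later steps are derived from this incorrect expression, so the error originates in Step 2.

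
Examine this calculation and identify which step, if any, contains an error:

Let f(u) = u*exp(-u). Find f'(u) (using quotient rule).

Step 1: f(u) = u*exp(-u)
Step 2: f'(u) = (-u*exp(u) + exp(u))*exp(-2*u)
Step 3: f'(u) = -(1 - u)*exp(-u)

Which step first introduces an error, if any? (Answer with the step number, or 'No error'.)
Step 3

Step 3 is incorrect due to a sign flip.
The step shows: -(1 - u)*exp(-u)
The correct value should be: (1 - u)*exp(-u)

Explanation: The sign of the whole expression was flipped: the term (1 - u)*exp(-u) was incorrectly written as -(1 - u)*exp(-u)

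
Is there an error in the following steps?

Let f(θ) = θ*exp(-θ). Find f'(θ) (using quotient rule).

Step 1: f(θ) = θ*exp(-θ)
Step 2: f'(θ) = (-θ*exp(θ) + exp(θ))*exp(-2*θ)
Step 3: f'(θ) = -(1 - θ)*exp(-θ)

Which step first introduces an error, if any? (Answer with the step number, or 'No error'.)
Step 3

Step 3 is incorrect due to a sign flip.
The step shows: -(1 - θ)*exp(-θ)
The correct value should be: (1 - θ)*exp(-θ)

Explanation: The sign of the whole expression was flipped: the term (1 - θ)*exp(-θ) was incorrectly written as -(1 - θ)*exp(-θ)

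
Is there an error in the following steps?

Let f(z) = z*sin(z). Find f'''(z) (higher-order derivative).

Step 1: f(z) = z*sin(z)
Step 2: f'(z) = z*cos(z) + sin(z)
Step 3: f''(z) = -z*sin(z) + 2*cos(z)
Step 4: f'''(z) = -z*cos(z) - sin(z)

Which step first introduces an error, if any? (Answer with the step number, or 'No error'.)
Step 4

Step 4 is incorrect due to a wrong coefficient.
The step shows: -z*cos(z) - sin(z)
The correct value should be: -z*cos(z) - 3*sin(z)

Explanation: The coefficient -3 was incorrectly written as -1: the term -3*sin(z) was incorrectly written as -sin(z)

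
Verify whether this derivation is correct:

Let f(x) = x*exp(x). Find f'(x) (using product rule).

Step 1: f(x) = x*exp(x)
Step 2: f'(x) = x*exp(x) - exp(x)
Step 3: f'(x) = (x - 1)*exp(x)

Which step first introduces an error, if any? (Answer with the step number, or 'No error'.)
Step 2

Step 2 is incorrect due to a sign flip.
The step shows: x*exp(x) - exp(x)
The correct value should be: x*exp(x) + exp(x)

Explanation: The sign of one term was flipped: the term exp(x) was incorrectly written as -exp(x)
The later steps are derived from this incorrect expression, so the error originates in Step 2.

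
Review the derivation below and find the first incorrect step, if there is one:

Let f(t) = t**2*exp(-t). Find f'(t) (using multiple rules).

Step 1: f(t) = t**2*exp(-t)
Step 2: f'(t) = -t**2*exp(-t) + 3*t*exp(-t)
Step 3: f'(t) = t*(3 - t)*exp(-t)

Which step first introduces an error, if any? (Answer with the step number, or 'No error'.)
Step 2

Step 2 is incorrect due to a wrong coefficient.
The step shows: -t**2*exp(-t) + 3*t*exp(-t)
The correct value should be: -t**2*exp(-t) + 2*t*exp(-t)

Explanation: The coefficient 2 was incorrectly written as 3: the term 2*t*exp(-t) was incorrectly written as 3*t*exp(-t)
The later steps are derived from this incorrect expression, so the error originates in Step 2.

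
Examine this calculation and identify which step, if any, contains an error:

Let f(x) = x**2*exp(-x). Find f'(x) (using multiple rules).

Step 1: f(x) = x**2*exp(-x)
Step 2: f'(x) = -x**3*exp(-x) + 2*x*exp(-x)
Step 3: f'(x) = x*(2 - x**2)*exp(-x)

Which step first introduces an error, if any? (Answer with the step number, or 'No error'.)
Step 2

Step 2 is incorrect due to a wrong exponent.
The step shows: -x**3*exp(-x) + 2*x*exp(-x)
The correct value should be: -x**2*exp(-x) + 2*x*exp(-x)

Explanation: The exponent 2 on x was incorrectly written as 3: the term -x**2*exp(-x) was incorrectly written as -x**3*exp(-x)
The later steps are derived from this incorrect expression, so the error originates in Step 2.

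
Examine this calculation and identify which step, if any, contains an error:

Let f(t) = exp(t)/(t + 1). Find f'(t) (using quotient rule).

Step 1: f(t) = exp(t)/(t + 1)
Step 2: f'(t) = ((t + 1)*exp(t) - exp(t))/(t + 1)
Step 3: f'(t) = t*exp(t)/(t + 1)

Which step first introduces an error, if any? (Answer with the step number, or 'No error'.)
Step 2

Step 2 is incorrect due to a wrong exponent.
The step shows: ((t + 1)*exp(t) - exp(t))/(t + 1)
The correct value should be: ((t + 1)*exp(t) - exp(t))/(t + 1)**2

Explanation: The exponent -2 on t + 1 was incorrectly written as -1: the term ((t + 1)*exp(t) - exp(t))/(t + 1)**2 was incorrectly written as ((t + 1)*exp(t) - exp(t))/(t + 1)
The later steps are derived from this incorrect expression, so the error originates in Step 2.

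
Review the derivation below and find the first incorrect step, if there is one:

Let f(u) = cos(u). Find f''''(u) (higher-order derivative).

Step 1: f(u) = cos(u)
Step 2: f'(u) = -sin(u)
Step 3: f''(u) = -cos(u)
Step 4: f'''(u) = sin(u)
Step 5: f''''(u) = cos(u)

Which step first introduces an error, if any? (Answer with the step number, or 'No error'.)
No error

All steps in this derivation are correct.
The final answer f''''(u) = cos(u) is valid.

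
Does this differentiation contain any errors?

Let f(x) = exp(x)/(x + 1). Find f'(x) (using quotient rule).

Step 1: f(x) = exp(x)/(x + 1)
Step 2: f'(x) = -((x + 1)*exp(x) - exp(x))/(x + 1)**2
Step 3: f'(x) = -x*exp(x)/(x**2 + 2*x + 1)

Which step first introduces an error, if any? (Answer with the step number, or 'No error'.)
Step 2

Step 2 is incorrect due to a sign flip.
The step shows: -((x + 1)*exp(x) - exp(x))/(x + 1)**2
The correct value should be: ((x + 1)*exp(x) - exp(x))/(x + 1)**2

Explanation: The sign of the whole expression was flipped: the term ((x + 1)*exp(x) - exp(x))/(x + 1)**2 was incorrectly written as -((x + 1)*exp(x) - exp(x))/(x + 1)**2
The later steps are derived from this incorrect expression, so the error originates in Step 2.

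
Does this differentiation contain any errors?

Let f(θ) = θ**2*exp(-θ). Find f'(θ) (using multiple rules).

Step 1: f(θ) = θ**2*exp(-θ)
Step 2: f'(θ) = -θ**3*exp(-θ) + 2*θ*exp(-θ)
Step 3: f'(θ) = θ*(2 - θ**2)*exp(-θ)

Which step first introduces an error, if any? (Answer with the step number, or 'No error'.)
Step 2

Step 2 is incorrect due to a wrong exponent.
The step shows: -θ**3*exp(-θ) + 2*θ*exp(-θ)
The correct value should be: -θ**2*exp(-θ) + 2*θ*exp(-θ)

Explanation: The exponent 2 on θ was incorrectly written as 3: the term -θ**2*exp(-θ) was incorrectly written as -θ**3*exp(-θ)
The later steps are derived from this incorrect expression, so the error originates in Step 2.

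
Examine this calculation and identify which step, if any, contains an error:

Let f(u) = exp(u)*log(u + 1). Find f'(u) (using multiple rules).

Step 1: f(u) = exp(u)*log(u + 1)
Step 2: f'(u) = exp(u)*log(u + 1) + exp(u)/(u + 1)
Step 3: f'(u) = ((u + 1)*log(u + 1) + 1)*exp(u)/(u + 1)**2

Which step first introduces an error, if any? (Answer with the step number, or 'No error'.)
Step 3

Step 3 is incorrect due to a wrong exponent.
The step shows: ((u + 1)*log(u + 1) + 1)*exp(u)/(u + 1)**2
The correct value should be: ((u + 1)*log(u + 1) + 1)*exp(u)/(u + 1)

Explanation: The exponent -1 on u + 1 was incorrectly written as -2: the term ((u + 1)*log(u + 1) + 1)*exp(u)/(u + 1) was incorrectly written as ((u + 1)*log(u + 1) + 1)*exp(u)/(u + 1)**2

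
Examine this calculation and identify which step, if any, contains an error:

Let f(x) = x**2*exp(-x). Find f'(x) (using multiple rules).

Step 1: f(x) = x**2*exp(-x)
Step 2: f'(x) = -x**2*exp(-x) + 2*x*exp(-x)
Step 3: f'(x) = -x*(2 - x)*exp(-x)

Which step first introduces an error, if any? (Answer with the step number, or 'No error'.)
Step 3

Step 3 is incorrect due to a sign flip.
The step shows: -x*(2 - x)*exp(-x)
The correct value should be: x*(2 - x)*exp(-x)

Explanation: The sign of the whole expression was flipped: the term x*(2 - x)*exp(-x) was incorrectly written as -x*(2 - x)*exp(-x)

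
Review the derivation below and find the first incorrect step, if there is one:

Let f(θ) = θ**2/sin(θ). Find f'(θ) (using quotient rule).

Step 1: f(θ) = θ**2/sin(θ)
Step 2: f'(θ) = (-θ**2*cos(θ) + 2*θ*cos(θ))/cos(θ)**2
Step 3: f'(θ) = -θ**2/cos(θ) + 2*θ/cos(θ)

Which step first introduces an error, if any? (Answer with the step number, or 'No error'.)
Step 2

Step 2 is incorrect due to a wrong trig function.
The step shows: (-θ**2*cos(θ) + 2*θ*cos(θ))/cos(θ)**2
The correct value should be: (-θ**2*cos(θ) + 2*θ*sin(θ))/sin(θ)**2

Explanation: sin(θ) was incorrectly written as cos(θ): the term (-θ**2*cos(θ) + 2*θ*sin(θ))/sin(θ)**2 was incorrectly written as (-θ**2*cos(θ) + 2*θ*cos(θ))/cos(θ)**2
The later steps are derived from this incorrect expression, so the error originates in Step 2.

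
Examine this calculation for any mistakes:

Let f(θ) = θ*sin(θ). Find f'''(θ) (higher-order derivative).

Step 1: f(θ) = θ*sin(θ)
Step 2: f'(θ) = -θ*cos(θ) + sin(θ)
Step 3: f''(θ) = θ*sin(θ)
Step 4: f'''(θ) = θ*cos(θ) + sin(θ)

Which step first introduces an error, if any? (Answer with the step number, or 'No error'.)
Step 2

Step 2 is incorrect due to a sign flip.
The step shows: -θ*cos(θ) + sin(θ)
The correct value should be: θ*cos(θ) + sin(θ)

Explanation: The sign of one term was flipped: the term θ*cos(θ) was incorrectly written as -θ*cos(θ)
The later steps are derived from this incorrect expression, so the error originates in Step 2.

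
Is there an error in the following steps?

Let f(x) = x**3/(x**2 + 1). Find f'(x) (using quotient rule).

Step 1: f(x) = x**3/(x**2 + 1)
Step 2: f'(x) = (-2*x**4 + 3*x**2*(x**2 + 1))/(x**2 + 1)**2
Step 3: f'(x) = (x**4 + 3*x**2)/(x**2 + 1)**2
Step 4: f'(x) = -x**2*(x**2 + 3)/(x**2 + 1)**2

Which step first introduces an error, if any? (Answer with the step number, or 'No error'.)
Step 4

Step 4 is incorrect due to a sign flip.
The step shows: -x**2*(x**2 + 3)/(x**2 + 1)**2
The correct value should be: x**2*(x**2 + 3)/(x**2 + 1)**2

Explanation: The sign of the whole expression was flipped: the term x**2*(x**2 + 3)/(x**2 + 1)**2 was incorrectly written as -x**2*(x**2 + 3)/(x**2 + 1)**2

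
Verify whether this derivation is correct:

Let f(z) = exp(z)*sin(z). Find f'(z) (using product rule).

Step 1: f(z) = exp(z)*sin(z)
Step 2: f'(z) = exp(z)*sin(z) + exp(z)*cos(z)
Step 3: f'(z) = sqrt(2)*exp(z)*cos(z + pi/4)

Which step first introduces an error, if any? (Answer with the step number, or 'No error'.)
Step 3

Step 3 is incorrect due to a wrong trig function.
The step shows: sqrt(2)*exp(z)*cos(z + pi/4)
The correct value should be: sqrt(2)*exp(z)*sin(z + pi/4)

Explanation: sin(z + pi/4) was incorrectly written as cos(z + pi/4): the term sqrt(2)*exp(z)*sin(z + pi/4) was incorrectly written as sqrt(2)*exp(z)*cos(z + pi/4)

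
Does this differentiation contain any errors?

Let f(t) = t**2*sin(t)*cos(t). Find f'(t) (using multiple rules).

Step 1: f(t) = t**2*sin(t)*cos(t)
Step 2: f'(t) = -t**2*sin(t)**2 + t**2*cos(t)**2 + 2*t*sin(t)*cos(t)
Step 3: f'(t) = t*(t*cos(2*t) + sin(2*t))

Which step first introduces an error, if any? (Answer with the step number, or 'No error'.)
No error

All steps in this derivation are correct.
The final answer f'(t) = t*(t*cos(2*t) + sin(2*t)) is valid.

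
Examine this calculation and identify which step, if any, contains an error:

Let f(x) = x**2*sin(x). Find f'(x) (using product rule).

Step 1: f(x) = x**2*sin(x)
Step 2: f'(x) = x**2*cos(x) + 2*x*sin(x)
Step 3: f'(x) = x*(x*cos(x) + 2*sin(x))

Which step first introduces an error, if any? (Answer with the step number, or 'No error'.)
No error

All steps in this derivation are correct.
The final answer f'(x) = x*(x*cos(x) + 2*sin(x)) is valid.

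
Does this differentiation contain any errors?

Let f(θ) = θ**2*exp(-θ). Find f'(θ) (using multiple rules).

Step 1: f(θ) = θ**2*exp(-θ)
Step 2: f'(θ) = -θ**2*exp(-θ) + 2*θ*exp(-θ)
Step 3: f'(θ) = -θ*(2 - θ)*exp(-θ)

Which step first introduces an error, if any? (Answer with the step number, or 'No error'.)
Step 3

Step 3 is incorrect due to a sign flip.
The step shows: -θ*(2 - θ)*exp(-θ)
The correct value should be: θ*(2 - θ)*exp(-θ)

Explanation: The sign of the whole expression was flipped: the term θ*(2 - θ)*exp(-θ) was incorrectly written as -θ*(2 - θ)*exp(-θ)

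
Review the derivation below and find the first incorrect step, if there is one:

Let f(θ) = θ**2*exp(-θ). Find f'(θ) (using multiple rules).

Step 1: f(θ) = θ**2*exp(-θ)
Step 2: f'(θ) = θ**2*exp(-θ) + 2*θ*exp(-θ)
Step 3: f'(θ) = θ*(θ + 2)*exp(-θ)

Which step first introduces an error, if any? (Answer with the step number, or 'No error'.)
Step 2

Step 2 is incorrect due to a sign flip.
The step shows: θ**2*exp(-θ) + 2*θ*exp(-θ)
The correct value should be: -θ**2*exp(-θ) + 2*θ*exp(-θ)

Explanation: The sign of one term was flipped: the term -θ**2*exp(-θ) was incorrectly written as θ**2*exp(-θ)
The later steps are derived from this incorrect expression, so the error originates in Step 2.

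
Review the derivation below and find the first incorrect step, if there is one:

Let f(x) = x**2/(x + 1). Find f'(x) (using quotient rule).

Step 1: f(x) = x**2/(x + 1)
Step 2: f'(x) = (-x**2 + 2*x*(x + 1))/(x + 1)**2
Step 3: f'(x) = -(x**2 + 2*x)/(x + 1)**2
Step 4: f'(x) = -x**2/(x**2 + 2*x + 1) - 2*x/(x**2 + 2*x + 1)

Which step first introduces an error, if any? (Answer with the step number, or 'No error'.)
Step 3

Step 3 is incorrect due to a sign flip.
The step shows: -(x**2 + 2*x)/(x + 1)**2
The correct value should be: (x**2 + 2*x)/(x + 1)**2

Explanation: The sign of the whole expression was flipped: the term (x**2 + 2*x)/(x + 1)**2 was incorrectly written as -(x**2 + 2*x)/(x + 1)**2
The later steps are derived from this incorrect expression, so the error originates in Step 3.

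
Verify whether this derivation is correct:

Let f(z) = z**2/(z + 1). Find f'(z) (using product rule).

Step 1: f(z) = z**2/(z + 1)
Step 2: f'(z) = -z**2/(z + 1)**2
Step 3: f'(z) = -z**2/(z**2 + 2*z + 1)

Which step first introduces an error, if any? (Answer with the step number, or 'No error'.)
Step 2

Step 2 is incorrect due to a dropped term.
The step shows: -z**2/(z + 1)**2
The correct value should be: -z**2/(z + 1)**2 + 2*z/(z + 1)

Explanation: A term was dropped: the term 2*z/(z + 1) was incorrectly omitted
The later steps are derived from this incorrect expression, so the error originates in Step 2.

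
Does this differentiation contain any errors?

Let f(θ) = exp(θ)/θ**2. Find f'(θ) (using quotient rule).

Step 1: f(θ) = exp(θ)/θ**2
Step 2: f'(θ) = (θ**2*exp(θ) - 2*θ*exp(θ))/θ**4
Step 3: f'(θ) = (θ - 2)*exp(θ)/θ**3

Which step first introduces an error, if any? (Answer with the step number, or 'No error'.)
No error

All steps in this derivation are correct.
The final answer f'(θ) = (θ - 2)*exp(θ)/θ**3 is valid.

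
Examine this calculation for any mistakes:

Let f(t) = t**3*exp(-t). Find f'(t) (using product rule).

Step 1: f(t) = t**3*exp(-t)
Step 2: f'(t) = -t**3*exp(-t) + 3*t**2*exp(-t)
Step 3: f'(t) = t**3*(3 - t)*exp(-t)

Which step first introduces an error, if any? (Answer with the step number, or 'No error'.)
Step 3

Step 3 is incorrect due to a wrong exponent.
The step shows: t**3*(3 - t)*exp(-t)
The correct value should be: t**2*(3 - t)*exp(-t)

Explanation: The exponent 2 on t was incorrectly written as 3: the term t**2*(3 - t)*exp(-t) was incorrectly written as t**3*(3 - t)*exp(-t)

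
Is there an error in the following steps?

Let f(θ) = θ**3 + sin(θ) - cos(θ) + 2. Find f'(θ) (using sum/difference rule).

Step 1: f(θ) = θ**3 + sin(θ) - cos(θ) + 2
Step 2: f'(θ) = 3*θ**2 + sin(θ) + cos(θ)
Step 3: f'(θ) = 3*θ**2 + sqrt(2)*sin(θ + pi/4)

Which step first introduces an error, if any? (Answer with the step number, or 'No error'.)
No error

All steps in this derivation are correct.
The final answer f'(θ) = 3*θ**2 + sqrt(2)*sin(θ + pi/4) is valid.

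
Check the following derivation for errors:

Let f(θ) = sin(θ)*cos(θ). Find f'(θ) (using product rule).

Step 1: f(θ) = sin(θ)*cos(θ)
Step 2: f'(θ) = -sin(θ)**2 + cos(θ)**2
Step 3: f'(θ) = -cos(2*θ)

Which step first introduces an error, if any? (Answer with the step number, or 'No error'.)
Step 3

Step 3 is incorrect due to a sign flip.
The step shows: -cos(2*θ)
The correct value should be: cos(2*θ)

Explanation: The sign of the whole expression was flipped: the term cos(2*θ) was incorrectly written as -cos(2*θ)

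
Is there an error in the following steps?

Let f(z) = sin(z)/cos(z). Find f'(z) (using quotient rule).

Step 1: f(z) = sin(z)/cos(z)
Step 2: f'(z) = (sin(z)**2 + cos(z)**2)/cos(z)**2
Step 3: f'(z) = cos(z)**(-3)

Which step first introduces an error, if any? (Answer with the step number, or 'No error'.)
Step 3

Step 3 is incorrect due to a wrong exponent.
The step shows: cos(z)**(-3)
The correct value should be: cos(z)**(-2)

Explanation: The exponent -2 on cos(z) was incorrectly written as -3: the term cos(z)**(-2) was incorrectly written as cos(z)**(-3)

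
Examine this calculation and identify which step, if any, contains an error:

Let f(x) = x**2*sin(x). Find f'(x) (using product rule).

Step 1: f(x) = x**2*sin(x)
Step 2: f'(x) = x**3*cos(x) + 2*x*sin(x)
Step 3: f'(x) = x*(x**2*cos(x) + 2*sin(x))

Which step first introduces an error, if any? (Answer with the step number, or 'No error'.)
Step 2

Step 2 is incorrect due to a wrong exponent.
The step shows: x**3*cos(x) + 2*x*sin(x)
The correct value should be: x**2*cos(x) + 2*x*sin(x)

Explanation: The exponent 2 on x was incorrectly written as 3: the term x**2*cos(x) was incorrectly written as x**3*cos(x)
The later steps are derived from this incorrect expression, so the error originates in Step 2.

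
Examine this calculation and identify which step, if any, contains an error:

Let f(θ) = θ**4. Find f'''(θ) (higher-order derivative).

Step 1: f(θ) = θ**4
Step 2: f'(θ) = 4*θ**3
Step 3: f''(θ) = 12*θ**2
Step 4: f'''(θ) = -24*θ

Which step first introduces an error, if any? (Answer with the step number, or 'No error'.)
Step 4

Step 4 is incorrect due to a sign flip.
The step shows: -24*θ
The correct value should be: 24*θ

Explanation: The sign of the whole expression was flipped: the term 24*θ was incorrectly written as -24*θ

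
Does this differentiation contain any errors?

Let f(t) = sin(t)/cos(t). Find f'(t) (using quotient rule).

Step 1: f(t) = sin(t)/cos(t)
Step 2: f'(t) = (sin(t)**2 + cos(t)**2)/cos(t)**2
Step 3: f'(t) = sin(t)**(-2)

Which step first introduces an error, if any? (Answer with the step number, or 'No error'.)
Step 3

Step 3 is incorrect due to a wrong trig function.
The step shows: sin(t)**(-2)
The correct value should be: cos(t)**(-2)

Explanation: cos(t) was incorrectly written as sin(t): the term cos(t)**(-2) was incorrectly written as sin(t)**(-2)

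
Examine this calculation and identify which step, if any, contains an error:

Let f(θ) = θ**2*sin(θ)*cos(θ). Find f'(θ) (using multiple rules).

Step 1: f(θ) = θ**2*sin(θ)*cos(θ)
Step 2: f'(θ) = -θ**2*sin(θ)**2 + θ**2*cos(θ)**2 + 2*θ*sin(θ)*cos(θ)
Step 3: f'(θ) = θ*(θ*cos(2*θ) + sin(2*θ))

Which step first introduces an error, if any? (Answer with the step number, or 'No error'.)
No error

All steps in this derivation are correct.
The final answer f'(θ) = θ*(θ*cos(2*θ) + sin(2*θ)) is valid.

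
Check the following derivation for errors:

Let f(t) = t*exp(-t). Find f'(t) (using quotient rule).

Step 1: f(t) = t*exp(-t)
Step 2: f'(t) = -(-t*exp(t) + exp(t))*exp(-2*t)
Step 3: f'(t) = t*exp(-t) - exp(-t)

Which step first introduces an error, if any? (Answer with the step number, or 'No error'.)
Step 2

Step 2 is incorrect due to a sign flip.
The step shows: -(-t*exp(t) + exp(t))*exp(-2*t)
The correct value should be: (-t*exp(t) + exp(t))*exp(-2*t)

Explanation: The sign of the whole expression was flipped: the term (-t*exp(t) + exp(t))*exp(-2*t) was incorrectly written as -(-t*exp(t) + exp(t))*exp(-2*t)
The later steps are derived from this incorrect expression, so the error originates in Step 2.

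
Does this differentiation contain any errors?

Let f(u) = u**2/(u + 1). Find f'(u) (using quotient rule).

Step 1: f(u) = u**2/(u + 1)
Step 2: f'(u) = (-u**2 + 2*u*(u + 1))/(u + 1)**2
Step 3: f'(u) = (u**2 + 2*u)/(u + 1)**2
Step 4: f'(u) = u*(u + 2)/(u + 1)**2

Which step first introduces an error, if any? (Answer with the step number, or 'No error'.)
No error

All steps in this derivation are correct.
The final answer f'(u) = u*(u + 2)/(u + 1)**2 is valid.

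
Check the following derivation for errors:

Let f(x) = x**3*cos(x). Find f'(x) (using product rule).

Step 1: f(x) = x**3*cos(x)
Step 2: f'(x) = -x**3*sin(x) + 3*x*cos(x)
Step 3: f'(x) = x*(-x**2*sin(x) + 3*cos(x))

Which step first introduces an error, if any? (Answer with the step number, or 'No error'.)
Step 2

Step 2 is incorrect due to a wrong exponent.
The step shows: -x**3*sin(x) + 3*x*cos(x)
The correct value should be: -x**3*sin(x) + 3*x**2*cos(x)

Explanation: The exponent 2 on x was incorrectly written as 1: the term 3*x**2*cos(x) was incorrectly written as 3*x*cos(x)
The later steps are derived from this incorrect expression, so the error originates in Step 2.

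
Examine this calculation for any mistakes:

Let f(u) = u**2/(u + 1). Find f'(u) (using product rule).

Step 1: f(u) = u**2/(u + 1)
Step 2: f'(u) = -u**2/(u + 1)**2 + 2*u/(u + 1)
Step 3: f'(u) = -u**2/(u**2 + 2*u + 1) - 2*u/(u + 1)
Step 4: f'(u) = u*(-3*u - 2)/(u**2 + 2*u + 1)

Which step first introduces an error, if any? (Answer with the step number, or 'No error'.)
Step 3

Step 3 is incorrect due to a sign flip.
The step shows: -u**2/(u**2 + 2*u + 1) - 2*u/(u + 1)
The correct value should be: -u**2/(u**2 + 2*u + 1) + 2*u/(u + 1)

Explanation: The sign of one term was flipped: the term 2*u/(u + 1) was incorrectly written as -2*u/(u + 1)
The later steps are derived from this incorrect expression, so the error originates in Step 3.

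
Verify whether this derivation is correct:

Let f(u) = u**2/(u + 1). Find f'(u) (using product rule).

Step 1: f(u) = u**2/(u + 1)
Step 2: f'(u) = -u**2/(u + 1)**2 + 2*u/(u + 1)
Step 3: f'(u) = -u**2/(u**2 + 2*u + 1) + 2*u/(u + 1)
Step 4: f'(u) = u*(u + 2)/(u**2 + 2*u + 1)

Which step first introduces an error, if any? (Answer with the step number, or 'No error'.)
No error

All steps in this derivation are correct.
The final answer f'(u) = u*(u + 2)/(u**2 + 2*u + 1) is valid.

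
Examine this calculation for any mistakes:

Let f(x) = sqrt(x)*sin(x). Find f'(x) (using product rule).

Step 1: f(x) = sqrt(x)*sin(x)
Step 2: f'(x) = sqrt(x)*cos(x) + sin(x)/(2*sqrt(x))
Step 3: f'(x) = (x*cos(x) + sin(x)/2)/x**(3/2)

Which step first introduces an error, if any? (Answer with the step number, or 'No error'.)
Step 3

Step 3 is incorrect due to a wrong exponent.
The step shows: (x*cos(x) + sin(x)/2)/x**(3/2)
The correct value should be: (x*cos(x) + sin(x)/2)/sqrt(x)

Explanation: The exponent -1/2 on x was incorrectly written as -3/2: the term (x*cos(x) + sin(x)/2)/sqrt(x) was incorrectly written as (x*cos(x) + sin(x)/2)/x**(3/2)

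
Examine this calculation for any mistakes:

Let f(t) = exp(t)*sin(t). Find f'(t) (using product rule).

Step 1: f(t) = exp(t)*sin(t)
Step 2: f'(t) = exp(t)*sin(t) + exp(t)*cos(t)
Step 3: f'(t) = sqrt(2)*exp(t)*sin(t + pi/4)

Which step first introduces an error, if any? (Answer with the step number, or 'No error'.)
No error

All steps in this derivation are correct.
The final answer f'(t) = sqrt(2)*exp(t)*sin(t + pi/4) is valid.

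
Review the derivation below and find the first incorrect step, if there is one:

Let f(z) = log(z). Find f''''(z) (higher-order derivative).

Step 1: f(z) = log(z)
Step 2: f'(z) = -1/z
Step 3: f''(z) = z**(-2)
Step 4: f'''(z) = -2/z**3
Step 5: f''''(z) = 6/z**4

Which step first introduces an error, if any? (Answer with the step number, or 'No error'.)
Step 2

Step 2 is incorrect due to a sign flip.
The step shows: -1/z
The correct value should be: 1/z

Explanation: The sign of the whole expression was flipped: the term 1/z was incorrectly written as -1/z
The later steps are derived from this incorrect expression, so the error originates in Step 2.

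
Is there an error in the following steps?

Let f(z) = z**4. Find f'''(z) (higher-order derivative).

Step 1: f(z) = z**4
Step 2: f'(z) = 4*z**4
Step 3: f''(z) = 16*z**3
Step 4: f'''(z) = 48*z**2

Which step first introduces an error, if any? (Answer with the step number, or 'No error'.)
Step 2

Step 2 is incorrect due to a wrong exponent.
The step shows: 4*z**4
The correct value should be: 4*z**3

Explanation: The exponent 3 on z was incorrectly written as 4: the term 4*z**3 was incorrectly written as 4*z**4
The later steps are derived from this incorrect expression, so the error originates in Step 2.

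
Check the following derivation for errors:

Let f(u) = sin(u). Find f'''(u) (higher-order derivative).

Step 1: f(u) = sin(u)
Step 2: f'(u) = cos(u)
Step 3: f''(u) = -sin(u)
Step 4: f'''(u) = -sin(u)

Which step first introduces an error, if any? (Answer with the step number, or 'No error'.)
Step 4

Step 4 is incorrect due to a wrong trig function.
The step shows: -sin(u)
The correct value should be: -cos(u)

Explanation: cos(u) was incorrectly written as sin(u): the term -cos(u) was incorrectly written as -sin(u)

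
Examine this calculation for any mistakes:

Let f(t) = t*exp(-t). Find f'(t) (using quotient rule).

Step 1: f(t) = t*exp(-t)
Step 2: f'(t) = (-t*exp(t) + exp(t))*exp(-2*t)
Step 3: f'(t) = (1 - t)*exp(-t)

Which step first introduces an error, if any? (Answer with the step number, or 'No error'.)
No error

All steps in this derivation are correct.
The final answer f'(t) = (1 - t)*exp(-t) is valid.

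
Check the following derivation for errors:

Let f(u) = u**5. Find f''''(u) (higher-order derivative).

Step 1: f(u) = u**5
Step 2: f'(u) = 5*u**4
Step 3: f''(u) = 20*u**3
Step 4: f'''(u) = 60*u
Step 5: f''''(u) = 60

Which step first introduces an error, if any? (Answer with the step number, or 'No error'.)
Step 4

Step 4 is incorrect due to a wrong exponent.
The step shows: 60*u
The correct value should be: 60*u**2

Explanation: The exponent 2 on u was incorrectly written as 1: the term 60*u**2 was incorrectly written as 60*u
The later steps are derived from this incorrect expression, so the error originates in Step 4.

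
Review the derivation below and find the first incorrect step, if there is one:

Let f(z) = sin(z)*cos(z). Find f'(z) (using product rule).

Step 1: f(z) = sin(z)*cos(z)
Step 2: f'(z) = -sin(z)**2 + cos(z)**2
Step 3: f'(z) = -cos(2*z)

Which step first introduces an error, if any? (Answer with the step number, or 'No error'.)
Step 3

Step 3 is incorrect due to a sign flip.
The step shows: -cos(2*z)
The correct value should be: cos(2*z)

Explanation: The sign of the whole expression was flipped: the term cos(2*z) was incorrectly written as -cos(2*z)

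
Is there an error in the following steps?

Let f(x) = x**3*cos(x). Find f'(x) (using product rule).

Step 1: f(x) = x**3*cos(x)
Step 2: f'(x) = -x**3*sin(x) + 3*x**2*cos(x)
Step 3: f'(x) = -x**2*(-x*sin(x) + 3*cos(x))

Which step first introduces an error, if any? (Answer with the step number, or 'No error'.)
Step 3

Step 3 is incorrect due to a sign flip.
The step shows: -x**2*(-x*sin(x) + 3*cos(x))
The correct value should be: x**2*(-x*sin(x) + 3*cos(x))

Explanation: The sign of the whole expression was flipped: the term x**2*(-x*sin(x) + 3*cos(x)) was incorrectly written as -x**2*(-x*sin(x) + 3*cos(x))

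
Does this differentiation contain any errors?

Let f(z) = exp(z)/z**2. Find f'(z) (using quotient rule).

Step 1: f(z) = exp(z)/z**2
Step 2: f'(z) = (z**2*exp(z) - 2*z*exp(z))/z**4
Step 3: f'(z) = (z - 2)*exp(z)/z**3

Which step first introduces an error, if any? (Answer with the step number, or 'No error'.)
No error

All steps in this derivation are correct.
The final answer f'(z) = (z - 2)*exp(z)/z**3 is valid.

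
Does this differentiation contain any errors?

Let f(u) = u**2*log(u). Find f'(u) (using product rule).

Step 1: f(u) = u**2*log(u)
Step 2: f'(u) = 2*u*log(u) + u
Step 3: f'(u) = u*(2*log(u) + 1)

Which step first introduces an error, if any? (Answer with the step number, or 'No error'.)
No error

All steps in this derivation are correct.
The final answer f'(u) = u*(2*log(u) + 1) is valid.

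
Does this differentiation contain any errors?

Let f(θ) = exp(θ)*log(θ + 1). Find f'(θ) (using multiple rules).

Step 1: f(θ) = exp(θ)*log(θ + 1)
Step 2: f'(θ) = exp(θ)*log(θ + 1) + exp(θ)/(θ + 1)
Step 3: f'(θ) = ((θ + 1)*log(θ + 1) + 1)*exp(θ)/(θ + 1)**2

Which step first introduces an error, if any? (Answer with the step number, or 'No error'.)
Step 3

Step 3 is incorrect due to a wrong exponent.
The step shows: ((θ + 1)*log(θ + 1) + 1)*exp(θ)/(θ + 1)**2
The correct value should be: ((θ + 1)*log(θ + 1) + 1)*exp(θ)/(θ + 1)

Explanation: The exponent -1 on θ + 1 was incorrectly written as -2: the term ((θ + 1)*log(θ + 1) + 1)*exp(θ)/(θ + 1) was incorrectly written as ((θ + 1)*log(θ + 1) + 1)*exp(θ)/(θ + 1)**2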